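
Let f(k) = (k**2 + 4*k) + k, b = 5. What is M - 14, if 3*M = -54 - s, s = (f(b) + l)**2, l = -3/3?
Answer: -2497/3 ≈ -832.33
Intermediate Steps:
l = -1 (l = -3*1/3 = -1)
f(k) = k**2 + 5*k
s = 2401 (s = (5*(5 + 5) - 1)**2 = (5*10 - 1)**2 = (50 - 1)**2 = 49**2 = 2401)
M = -2455/3 (M = (-54 - 1*2401)/3 = (-54 - 2401)/3 = (1/3)*(-2455) = -2455/3 ≈ -818.33)
M - 14 = -2455/3 - 14 = -2497/3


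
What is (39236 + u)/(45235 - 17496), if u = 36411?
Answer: 75647/27739 ≈ 2.7271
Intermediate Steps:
(39236 + u)/(45235 - 17496) = (39236 + 36411)/(45235 - 17496) = 75647/27739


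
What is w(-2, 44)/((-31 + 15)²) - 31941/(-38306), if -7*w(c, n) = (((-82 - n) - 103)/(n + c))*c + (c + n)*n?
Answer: -146673805/720765696 ≈ -0.20350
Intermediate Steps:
w(c, n) = -n*(c + n)/7 - c*(-185 - n)/(7*(c + n)) (w(c, n) = -((((-82 - n) - 103)/(n + c))*c + (c + n)*n)/7 = -(((-185 - n)/(c + n))*c + n*(c + n))/7 = -(c*(-185 - n)/(c + n) + n*(c + n))/7 = -(n*(c + n) + c*(-185 - n)/(c + n))/7 = -n*(c + n)/7 - c*(-185 - n)/(7*(c + n)))
w(-2, 44)/((-31 + 15)²) - 31941/(-38306) = ((185*(-2) - 2*44 - 1*44*(-2 + 44)²)/(7*(-2 + 44)))/((-31 + 15)²) - 31941/(-38306) = ((⅐)*(-370 - 88 - 1*44*42²)/42)/((-16)²) - 31941*(-1/38306) = ((⅐)*(1/42)*(-370 - 88 - 1*44*1764))/256 + 31941/38306 = ((⅐)*(1/42)*(-370 - 88 - 77616))*(1/256) + 31941/38306 = ((⅐)*(1/42)*(-78074))*(1/256) + 31941/38306 = -39037/147*1/256 + 31941/38306 = -39037/37632 + 31941/38306 = -146673805/720765696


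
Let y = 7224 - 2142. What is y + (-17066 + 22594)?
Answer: 10610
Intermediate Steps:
y = 5082
y + (-17066 + 22594) = 5082 + (-17066 + 22594) = 5082 + 5528 = 10610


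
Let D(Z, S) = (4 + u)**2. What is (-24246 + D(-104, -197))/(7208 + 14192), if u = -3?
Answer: -4849/4280 ≈ -1.1329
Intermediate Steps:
D(Z, S) = 1 (D(Z, S) = (4 - 3)**2 = 1**2 = 1)
(-24246 + D(-104, -197))/(7208 + 14192) = (-24246 + 1)/(7208 + 14192) = -24245/21400 = -24245*1/21400 = -4849/4280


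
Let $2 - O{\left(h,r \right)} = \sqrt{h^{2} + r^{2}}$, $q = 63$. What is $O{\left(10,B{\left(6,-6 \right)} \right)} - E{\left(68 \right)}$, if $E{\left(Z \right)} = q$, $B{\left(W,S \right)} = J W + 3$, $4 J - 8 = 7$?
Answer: $-61 - \frac{\sqrt{3001}}{2} \approx -88.391$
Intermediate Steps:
$J = \frac{15}{4}$ ($J = 2 + \frac{1}{4} \cdot 7 = 2 + \frac{7}{4} = \frac{15}{4} \approx 3.75$)
$B{\left(W,S \right)} = 3 + \frac{15 W}{4}$ ($B{\left(W,S \right)} = \frac{15 W}{4} + 3 = 3 + \frac{15 W}{4}$)
$O{\left(h,r \right)} = 2 - \sqrt{h^{2} + r^{2}}$
$E{\left(Z \right)} = 63$
$O{\left(10,B{\left(6,-6 \right)} \right)} - E{\left(68 \right)} = \left(2 - \sqrt{10^{2} + \left(3 + \frac{15}{4} \cdot 6\right)^{2}}\right) - 63 = \left(2 - \sqrt{100 + \left(3 + \frac{45}{2}\right)^{2}}\right) - 63 = \left(2 - \sqrt{100 + \left(\frac{51}{2}\right)^{2}}\right) - 63 = \left(2 - \sqrt{100 + \frac{2601}{4}}\right) - 63 = \left(2 - \sqrt{\frac{3001}{4}}\right) - 63 = \left(2 - \frac{\sqrt{3001}}{2}\right) - 63 = -61 - \frac{\sqrt{3001}}{2}$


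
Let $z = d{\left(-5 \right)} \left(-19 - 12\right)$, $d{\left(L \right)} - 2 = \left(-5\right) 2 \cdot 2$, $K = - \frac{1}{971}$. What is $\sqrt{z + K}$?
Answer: $\frac{\sqrt{526104307}}{971} \approx 23.622$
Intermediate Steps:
$K = - \frac{1}{971}$ ($K = \left(-1\right) \frac{1}{971} = - \frac{1}{971} \approx -0.0010299$)
$d{\left(L \right)} = -18$ ($d{\left(L \right)} = 2 + \left(-5\right) 2 \cdot 2 = 2 - 20 = -18$)
$z = 558$ ($z = - 18 \left(-19 - 12\right) = \left(-18\right) \left(-31\right) = 558$)
$\sqrt{z + K} = \sqrt{558 - \frac{1}{971}} = \sqrt{\frac{541817}{971}} = \frac{\sqrt{526104307}}{971}$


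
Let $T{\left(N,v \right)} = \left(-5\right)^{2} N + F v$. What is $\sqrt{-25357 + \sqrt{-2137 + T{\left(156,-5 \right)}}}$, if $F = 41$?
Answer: $\sqrt{-25357 + \sqrt{1558}} \approx 159.11 i$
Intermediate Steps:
$T{\left(N,v \right)} = 25 N + 41 v$ ($T{\left(N,v \right)} = \left(-5\right)^{2} N + 41 v = 25 N + 41 v$)
$\sqrt{-25357 + \sqrt{-2137 + T{\left(156,-5 \right)}}} = \sqrt{-25357 + \sqrt{-2137 + \left(25 \cdot 156 + 41 \left(-5\right)\right)}} = \sqrt{-25357 + \sqrt{-2137 + \left(3900 - 205\right)}} = \sqrt{-25357 + \sqrt{-2137 + 3695}} = \sqrt{-25357 + \sqrt{1558}}$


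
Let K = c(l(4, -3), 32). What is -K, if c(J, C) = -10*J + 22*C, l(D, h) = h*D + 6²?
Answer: -464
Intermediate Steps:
l(D, h) = 36 + D*h (l(D, h) = D*h + 36 = 36 + D*h)
K = 464 (K = -10*(36 + 4*(-3)) + 22*32 = -10*(36 - 12) + 704 = -10*24 + 704 = -240 + 704 = 464)
-K = -1*464 = -464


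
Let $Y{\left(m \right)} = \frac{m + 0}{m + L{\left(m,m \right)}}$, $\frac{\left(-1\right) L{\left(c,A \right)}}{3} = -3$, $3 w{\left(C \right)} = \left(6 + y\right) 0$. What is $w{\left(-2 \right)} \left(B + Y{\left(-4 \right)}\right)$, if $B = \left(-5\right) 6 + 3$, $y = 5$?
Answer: $0$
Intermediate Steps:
$w{\left(C \right)} = 0$ ($w{\left(C \right)} = \frac{\left(6 + 5\right) 0}{3} = \frac{11 \cdot 0}{3} = \frac{1}{3} \cdot 0 = 0$)
$L{\left(c,A \right)} = 9$ ($L{\left(c,A \right)} = \left(-3\right) \left(-3\right) = 9$)
$B = -27$ ($B = -30 + 3 = -27$)
$Y{\left(m \right)} = \frac{m}{9 + m}$ ($Y{\left(m \right)} = \frac{m + 0}{m + 9} = \frac{m}{9 + m}$)
$w{\left(-2 \right)} \left(B + Y{\left(-4 \right)}\right) = 0 \left(-27 - \frac{4}{9 - 4}\right) = 0 \left(-27 - \frac{4}{5}\right) = 0 \left(- \frac{139}{5}\right) = 0$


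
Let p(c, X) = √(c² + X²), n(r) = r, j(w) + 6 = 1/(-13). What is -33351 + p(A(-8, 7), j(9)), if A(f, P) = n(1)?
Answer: -33351 + √6410/13 ≈ -33345.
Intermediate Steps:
j(w) = -79/13 (j(w) = -6 + 1/(-13) = -6 - 1/13 = -79/13)
A(f, P) = 1
p(c, X) = √(X² + c²)
-33351 + p(A(-8, 7), j(9)) = -33351 + √((-79/13)² + 1²) = -33351 + √(6241/169 + 1) = -33351 + √(6410/169) = -33351 + √6410/13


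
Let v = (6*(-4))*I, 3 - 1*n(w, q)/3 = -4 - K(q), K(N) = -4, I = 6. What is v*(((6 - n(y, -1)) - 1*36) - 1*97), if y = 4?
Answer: 19584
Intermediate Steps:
n(w, q) = 9 (n(w, q) = 9 - 3*(-4 - 1*(-4)) = 9 - 3*(-4 + 4) = 9 - 3*0 = 9 + 0 = 9)
v = -144 (v = (6*(-4))*6 = -24*6 = -144)
v*(((6 - n(y, -1)) - 1*36) - 1*97) = -144*(((6 - 1*9) - 1*36) - 1*97) = -144*(((6 - 9) - 36) - 97) = -144*((-3 - 36) - 97) = -144*(-39 - 97) = -144*(-136) = 19584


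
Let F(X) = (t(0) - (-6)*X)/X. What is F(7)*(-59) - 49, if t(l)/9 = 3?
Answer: -4414/7 ≈ -630.57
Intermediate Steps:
t(l) = 27 (t(l) = 9*3 = 27)
F(X) = (27 + 6*X)/X (F(X) = (27 - (-6)*X)/X = (27 + 6*X)/X)
F(7)*(-59) - 49 = (6 + 27/7)*(-59) - 49 = (69/7)*(-59) - 49 = -4071/7 - 49 = -4414/7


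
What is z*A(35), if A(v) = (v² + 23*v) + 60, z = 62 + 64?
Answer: 263340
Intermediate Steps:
z = 126
A(v) = 60 + v² + 23*v
z*A(35) = 126*(60 + 35² + 23*35) = 126*(60 + 1225 + 805) = 126*2090 = 263340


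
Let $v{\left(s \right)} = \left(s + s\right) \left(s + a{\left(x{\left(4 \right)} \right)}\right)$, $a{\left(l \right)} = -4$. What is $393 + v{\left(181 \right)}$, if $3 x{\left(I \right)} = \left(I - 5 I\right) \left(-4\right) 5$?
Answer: $64467$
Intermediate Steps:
$x{\left(I \right)} = \frac{80 I}{3}$ ($x{\left(I \right)} = \frac{\left(I - 5 I\right) \left(-4\right) 5}{3} = \frac{- 4 I \left(-4\right) 5}{3} = \frac{16 I 5}{3} = \frac{80 I}{3}$)
$v{\left(s \right)} = 2 s \left(-4 + s\right)$ ($v{\left(s \right)} = \left(s + s\right) \left(s - 4\right) = 2 s \left(-4 + s\right)$)
$393 + v{\left(181 \right)} = 393 + 2 \cdot 181 \left(-4 + 181\right) = 393 + 2 \cdot 181 \cdot 177 = 393 + 64074 = 64467$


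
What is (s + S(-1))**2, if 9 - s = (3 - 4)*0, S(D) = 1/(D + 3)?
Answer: 361/4 ≈ 90.250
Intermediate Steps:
S(D) = 1/(3 + D)
s = 9 (s = 9 - (3 - 4)*0 = 9 - (-1)*0 = 9 - 1*0 = 9 + 0 = 9)
(s + S(-1))**2 = (9 + 1/(3 - 1))**2 = (9 + 1/2)**2 = (19/2)**2 = 361/4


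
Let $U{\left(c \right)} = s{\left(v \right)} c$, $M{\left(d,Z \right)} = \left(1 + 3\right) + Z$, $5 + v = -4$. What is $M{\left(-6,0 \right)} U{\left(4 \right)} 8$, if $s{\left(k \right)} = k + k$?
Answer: $-2304$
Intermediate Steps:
$v = -9$ ($v = -5 - 4 = -9$)
$s{\left(k \right)} = 2 k$
$M{\left(d,Z \right)} = 4 + Z$
$U{\left(c \right)} = - 18 c$ ($U{\left(c \right)} = 2 \left(-9\right) c = - 18 c$)
$M{\left(-6,0 \right)} U{\left(4 \right)} 8 = \left(4 + 0\right) \left(\left(-18\right) 4\right) 8 = 4 \left(-72\right) 8 = \left(-288\right) 8 = -2304$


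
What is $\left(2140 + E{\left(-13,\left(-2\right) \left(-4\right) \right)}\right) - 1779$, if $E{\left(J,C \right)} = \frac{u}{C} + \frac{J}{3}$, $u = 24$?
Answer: $\frac{1079}{3} \approx 359.67$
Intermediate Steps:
$E{\left(J,C \right)} = \frac{24}{C} + \frac{J}{3}$
$\left(2140 + E{\left(-13,\left(-2\right) \left(-4\right) \right)}\right) - 1779 = \left(2140 + \left(\frac{24}{\left(-2\right) \left(-4\right)} + \frac{1}{3} \left(-13\right)\right)\right) - 1779 = \left(2140 - \left(\frac{13}{3} - \frac{24}{8}\right)\right) - 1779 = \left(2140 + \left(24 \cdot \frac{1}{8} - \frac{13}{3}\right)\right) - 1779 = \left(2140 + \left(3 - \frac{13}{3}\right)\right) - 1779 = \left(2140 - \frac{4}{3}\right) - 1779 = \frac{6416}{3} - 1779 = \frac{1079}{3}$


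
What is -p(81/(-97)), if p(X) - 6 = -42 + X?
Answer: 3573/97 ≈ 36.835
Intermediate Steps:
p(X) = -36 + X (p(X) = 6 + (-42 + X) = -36 + X)
-p(81/(-97)) = -(-36 + 81/(-97)) = -(-36 + 81*(-1/97)) = -(-36 - 81/97) = -1*(-3573/97) = 3573/97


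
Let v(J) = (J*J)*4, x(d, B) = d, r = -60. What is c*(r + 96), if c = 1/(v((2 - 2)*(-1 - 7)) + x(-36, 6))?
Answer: -1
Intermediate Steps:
v(J) = 4*J**2 (v(J) = J**2*4 = 4*J**2)
c = -1/36 (c = 1/(4*((2 - 2)*(-1 - 7))**2 - 36) = 1/(4*(0*(-8))**2 - 36) = 1/(4*0**2 - 36) = 1/(4*0 - 36) = 1/(0 - 36) = 1/(-36) = -1/36 ≈ -0.027778)
c*(r + 96) = -(-60 + 96)/36 = -1/36*36 = -1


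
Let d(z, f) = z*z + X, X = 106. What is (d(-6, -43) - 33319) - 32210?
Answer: -65387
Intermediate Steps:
d(z, f) = 106 + z² (d(z, f) = z*z + 106 = z² + 106 = 106 + z²)
(d(-6, -43) - 33319) - 32210 = ((106 + (-6)²) - 33319) - 32210 = ((106 + 36) - 33319) - 32210 = (142 - 33319) - 32210 = -33177 - 32210 = -65387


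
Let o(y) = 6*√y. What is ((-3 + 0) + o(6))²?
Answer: 225 - 36*√6 ≈ 136.82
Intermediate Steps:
((-3 + 0) + o(6))² = ((-3 + 0) + 6*√6)² = (-3 + 6*√6)²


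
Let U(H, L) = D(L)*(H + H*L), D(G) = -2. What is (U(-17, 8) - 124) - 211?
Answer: -29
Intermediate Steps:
U(H, L) = -2*H - 2*H*L (U(H, L) = -2*(H + H*L) = -2*H - 2*H*L)
(U(-17, 8) - 124) - 211 = (-2*(-17)*(1 + 8) - 124) - 211 = (-2*(-17)*9 - 124) - 211 = (306 - 124) - 211 = 182 - 211 = -29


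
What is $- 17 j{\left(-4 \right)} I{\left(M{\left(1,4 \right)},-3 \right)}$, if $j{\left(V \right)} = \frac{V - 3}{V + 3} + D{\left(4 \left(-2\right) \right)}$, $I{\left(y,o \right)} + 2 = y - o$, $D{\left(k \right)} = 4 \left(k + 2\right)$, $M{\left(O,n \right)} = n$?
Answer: $1445$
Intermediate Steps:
$D{\left(k \right)} = 8 + 4 k$ ($D{\left(k \right)} = 4 \left(2 + k\right) = 8 + 4 k$)
$I{\left(y,o \right)} = -2 + y - o$ ($I{\left(y,o \right)} = -2 - \left(o - y\right) = -2 + y - o$)
$j{\left(V \right)} = -24 + \frac{-3 + V}{3 + V}$ ($j{\left(V \right)} = \frac{V - 3}{V + 3} + \left(8 + 4 \cdot 4 \left(-2\right)\right) = \frac{-3 + V}{3 + V} + \left(8 + 4 \left(-8\right)\right) = \frac{-3 + V}{3 + V} + \left(8 - 32\right) = \frac{-3 + V}{3 + V} - 24 = -24 + \frac{-3 + V}{3 + V}$)
$- 17 j{\left(-4 \right)} I{\left(M{\left(1,4 \right)},-3 \right)} = - 17 \frac{-75 - -92}{3 - 4} \left(-2 + 4 - -3\right) = - 17 \frac{-75 + 92}{-1} \left(-2 + 4 + 3\right) = - 17 \left(\left(-1\right) 17\right) 5 = \left(-17\right) \left(-17\right) 5 = 289 \cdot 5 = 1445$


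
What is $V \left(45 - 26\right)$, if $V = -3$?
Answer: $-57$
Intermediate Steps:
$V \left(45 - 26\right) = - 3 \left(45 - 26\right) = \left(-3\right) 19 = -57$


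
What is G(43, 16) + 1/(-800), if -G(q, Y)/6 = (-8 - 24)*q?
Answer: 6604799/800 ≈ 8256.0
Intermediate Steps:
G(q, Y) = 192*q (G(q, Y) = -6*(-8 - 24)*q = -(-192)*q = 192*q)
G(43, 16) + 1/(-800) = 192*43 + 1/(-800) = 8256 - 1/800 = 6604799/800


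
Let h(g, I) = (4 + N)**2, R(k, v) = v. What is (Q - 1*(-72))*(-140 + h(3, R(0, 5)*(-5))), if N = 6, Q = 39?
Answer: -4440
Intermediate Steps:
h(g, I) = 100 (h(g, I) = (4 + 6)**2 = 10**2 = 100)
(Q - 1*(-72))*(-140 + h(3, R(0, 5)*(-5))) = (39 - 1*(-72))*(-140 + 100) = (39 + 72)*(-40) = 111*(-40) = -4440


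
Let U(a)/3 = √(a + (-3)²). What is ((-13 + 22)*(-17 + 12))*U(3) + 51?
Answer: 51 - 270*√3 ≈ -416.65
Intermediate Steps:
U(a) = 3*√(9 + a) (U(a) = 3*√(a + (-3)²) = 3*√(a + 9) = 3*√(9 + a))
((-13 + 22)*(-17 + 12))*U(3) + 51 = ((-13 + 22)*(-17 + 12))*(3*√(9 + 3)) + 51 = (9*(-5))*(3*√12) + 51 = -135*2*√3 + 51 = -270*√3 + 51 = 51 - 270*√3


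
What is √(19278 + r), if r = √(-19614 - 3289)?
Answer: √(19278 + I*√22903) ≈ 138.85 + 0.545*I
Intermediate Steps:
r = I*√22903 (r = √(-22903) = I*√22903 ≈ 151.34*I)
√(19278 + r) = √(19278 + I*√22903)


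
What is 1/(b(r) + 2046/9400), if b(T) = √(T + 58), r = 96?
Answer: -437100/309164861 + 22090000*√154/3400813471 ≈ 0.079193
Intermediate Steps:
b(T) = √(58 + T)
1/(b(r) + 2046/9400) = 1/(√(58 + 96) + 2046/9400) = 1/(√154 + 2046*(1/9400)) = 1/(√154 + 1023/4700) = 1/(1023/4700 + √154)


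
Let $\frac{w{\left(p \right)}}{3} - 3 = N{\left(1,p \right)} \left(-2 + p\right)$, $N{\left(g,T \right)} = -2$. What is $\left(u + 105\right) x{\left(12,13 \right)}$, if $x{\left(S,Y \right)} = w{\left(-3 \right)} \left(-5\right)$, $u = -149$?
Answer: $8580$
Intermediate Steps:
$w{\left(p \right)} = 21 - 6 p$ ($w{\left(p \right)} = 9 + 3 \left(- 2 \left(-2 + p\right)\right) = 9 + 3 \left(4 - 2 p\right) = 9 - \left(-12 + 6 p\right) = 21 - 6 p$)
$x{\left(S,Y \right)} = -195$ ($x{\left(S,Y \right)} = \left(21 - -18\right) \left(-5\right) = \left(21 + 18\right) \left(-5\right) = 39 \left(-5\right) = -195$)
$\left(u + 105\right) x{\left(12,13 \right)} = \left(-149 + 105\right) \left(-195\right) = \left(-44\right) \left(-195\right) = 8580$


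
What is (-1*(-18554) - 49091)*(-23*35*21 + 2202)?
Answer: 448985511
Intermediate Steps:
(-1*(-18554) - 49091)*(-23*35*21 + 2202) = (18554 - 49091)*(-805*21 + 2202) = -30537*(-16905 + 2202) = -30537*(-14703) = 448985511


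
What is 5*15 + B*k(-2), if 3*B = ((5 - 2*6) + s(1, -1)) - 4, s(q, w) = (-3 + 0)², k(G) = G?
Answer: 229/3 ≈ 76.333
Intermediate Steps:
s(q, w) = 9 (s(q, w) = (-3)² = 9)
B = -⅔ (B = (((5 - 2*6) + 9) - 4)/3 = (((5 - 12) + 9) - 4)/3 = ((-7 + 9) - 4)/3 = (2 - 4)/3 = (⅓)*(-2) = -⅔ ≈ -0.66667)
5*15 + B*k(-2) = 5*15 - ⅔*(-2) = 75 + 4/3 = 229/3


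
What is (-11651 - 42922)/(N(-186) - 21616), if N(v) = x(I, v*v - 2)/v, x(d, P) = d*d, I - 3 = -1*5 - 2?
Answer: 5075289/2010296 ≈ 2.5246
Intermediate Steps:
I = -4 (I = 3 + (-1*5 - 2) = 3 + (-5 - 2) = 3 - 7 = -4)
x(d, P) = d²
N(v) = 16/v (N(v) = (-4)²/v = 16/v)
(-11651 - 42922)/(N(-186) - 21616) = (-11651 - 42922)/(16/(-186) - 21616) = -54573/(16*(-1/186) - 21616) = -54573/(-8/93 - 21616) = -54573/(-2010296/93) = -54573*(-93/2010296) = 5075289/2010296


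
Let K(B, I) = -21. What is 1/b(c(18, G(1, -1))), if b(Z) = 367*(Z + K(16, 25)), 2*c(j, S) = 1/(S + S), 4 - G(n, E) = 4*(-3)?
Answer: -64/492881 ≈ -0.00012985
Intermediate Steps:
G(n, E) = 16 (G(n, E) = 4 - 4*(-3) = 4 - 1*(-12) = 4 + 12 = 16)
c(j, S) = 1/(4*S) (c(j, S) = 1/(2*(S + S)) = 1/(2*((2*S))) = (1/(2*S))/2 = 1/(4*S))
b(Z) = -7707 + 367*Z (b(Z) = 367*(Z - 21) = 367*(-21 + Z) = -7707 + 367*Z)
1/b(c(18, G(1, -1))) = 1/(-7707 + 367*((¼)/16)) = 1/(-7707 + 367*((¼)*(1/16))) = 1/(-7707 + 367*(1/64)) = 1/(-7707 + 367/64) = 1/(-492881/64) = -64/492881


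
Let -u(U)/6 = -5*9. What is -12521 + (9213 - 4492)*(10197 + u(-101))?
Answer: 49402186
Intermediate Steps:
u(U) = 270 (u(U) = -(-30)*9 = -6*(-45) = 270)
-12521 + (9213 - 4492)*(10197 + u(-101)) = -12521 + (9213 - 4492)*(10197 + 270) = -12521 + 4721*10467 = -12521 + 49414707 = 49402186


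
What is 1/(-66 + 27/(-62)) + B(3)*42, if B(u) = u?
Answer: 518932/4119 ≈ 125.98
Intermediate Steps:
1/(-66 + 27/(-62)) + B(3)*42 = 1/(-66 + 27/(-62)) + 3*42 = 1/(-66 + 27*(-1/62)) + 126 = 1/(-66 - 27/62) + 126 = 1/(-4119/62) + 126 = -62/4119 + 126 = 518932/4119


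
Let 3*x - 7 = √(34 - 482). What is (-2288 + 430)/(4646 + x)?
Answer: -77729430/194463473 + 44592*I*√7/194463473 ≈ -0.39971 + 0.00060669*I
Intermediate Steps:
x = 7/3 + 8*I*√7/3 (x = 7/3 + √(34 - 482)/3 = 7/3 + √(-448)/3 = 7/3 + (8*I*√7)/3 = 7/3 + 8*I*√7/3 ≈ 2.3333 + 7.0553*I)
(-2288 + 430)/(4646 + x) = (-2288 + 430)/(4646 + (7/3 + 8*I*√7/3)) = -1858/(13945/3 + 8*I*√7/3)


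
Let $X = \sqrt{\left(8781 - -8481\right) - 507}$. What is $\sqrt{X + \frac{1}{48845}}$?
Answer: $\frac{\sqrt{48845 + 2385834025 \sqrt{16755}}}{48845} \approx 11.377$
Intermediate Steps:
$X = \sqrt{16755}$ ($X = \sqrt{\left(8781 + 8481\right) - 507} = \sqrt{17262 - 507} = \sqrt{16755} \approx 129.44$)
$\sqrt{X + \frac{1}{48845}} = \sqrt{\sqrt{16755} + \frac{1}{48845}} = \sqrt{\frac{1}{48845} + \sqrt{16755}}$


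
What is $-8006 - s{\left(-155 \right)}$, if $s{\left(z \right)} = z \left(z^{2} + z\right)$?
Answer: $3691844$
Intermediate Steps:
$s{\left(z \right)} = z \left(z + z^{2}\right)$
$-8006 - s{\left(-155 \right)} = -8006 - \left(-155\right)^{2} \left(1 - 155\right) = -8006 - 24025 \left(-154\right) = -8006 - -3699850 = -8006 + 3699850 = 3691844$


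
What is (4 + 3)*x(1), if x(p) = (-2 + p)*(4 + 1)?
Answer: -35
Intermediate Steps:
x(p) = -10 + 5*p (x(p) = (-2 + p)*5 = -10 + 5*p)
(4 + 3)*x(1) = (4 + 3)*(-10 + 5*1) = 7*(-10 + 5) = 7*(-5) = -35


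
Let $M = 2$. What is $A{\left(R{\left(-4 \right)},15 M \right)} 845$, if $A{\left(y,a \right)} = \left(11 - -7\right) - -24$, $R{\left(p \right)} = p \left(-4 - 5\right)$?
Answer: $35490$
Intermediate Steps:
$R{\left(p \right)} = - 9 p$ ($R{\left(p \right)} = p \left(-9\right) = - 9 p$)
$A{\left(y,a \right)} = 42$ ($A{\left(y,a \right)} = \left(11 + 7\right) + 24 = 18 + 24 = 42$)
$A{\left(R{\left(-4 \right)},15 M \right)} 845 = 42 \cdot 845 = 35490$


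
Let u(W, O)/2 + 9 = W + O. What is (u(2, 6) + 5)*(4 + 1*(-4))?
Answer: 0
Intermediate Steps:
u(W, O) = -18 + 2*O + 2*W (u(W, O) = -18 + 2*(W + O) = -18 + 2*(O + W) = -18 + (2*O + 2*W) = -18 + 2*O + 2*W)
(u(2, 6) + 5)*(4 + 1*(-4)) = ((-18 + 2*6 + 2*2) + 5)*(4 + 1*(-4)) = ((-18 + 12 + 4) + 5)*(4 - 4) = (-2 + 5)*0 = 3*0 = 0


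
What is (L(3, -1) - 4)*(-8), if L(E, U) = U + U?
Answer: 48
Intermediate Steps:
L(E, U) = 2*U
(L(3, -1) - 4)*(-8) = (2*(-1) - 4)*(-8) = (-2 - 4)*(-8) = -6*(-8) = 48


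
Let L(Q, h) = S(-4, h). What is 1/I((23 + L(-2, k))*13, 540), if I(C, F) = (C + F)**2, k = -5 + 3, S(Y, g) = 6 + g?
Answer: 1/793881 ≈ 1.2596e-6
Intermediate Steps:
k = -2
L(Q, h) = 6 + h
1/I((23 + L(-2, k))*13, 540) = 1/(((23 + (6 - 2))*13 + 540)**2) = 1/(((23 + 4)*13 + 540)**2) = 1/((27*13 + 540)**2) = 1/((351 + 540)**2) = 1/(891**2) = 1/793881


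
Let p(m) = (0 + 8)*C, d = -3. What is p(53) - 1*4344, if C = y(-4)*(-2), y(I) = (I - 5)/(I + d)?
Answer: -30552/7 ≈ -4364.6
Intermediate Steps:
y(I) = (-5 + I)/(-3 + I) (y(I) = (I - 5)/(I - 3) = (-5 + I)/(-3 + I))
C = -18/7 (C = ((-5 - 4)/(-3 - 4))*(-2) = (-9/(-7))*(-2) = -⅐*(-9)*(-2) = (9/7)*(-2) = -18/7 ≈ -2.5714)
p(m) = -144/7 (p(m) = (0 + 8)*(-18/7) = 8*(-18/7) = -144/7)
p(53) - 1*4344 = -144/7 - 1*4344 = -144/7 - 4344 = -30552/7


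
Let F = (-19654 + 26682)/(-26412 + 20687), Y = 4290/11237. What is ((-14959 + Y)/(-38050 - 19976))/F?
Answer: -962315209925/4582524202536 ≈ -0.21000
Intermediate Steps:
Y = 4290/11237 (Y = 4290*(1/11237) = 4290/11237 ≈ 0.38177)
F = -7028/5725 (F = 7028/(-5725) = 7028*(-1/5725) = -7028/5725 ≈ -1.2276)
((-14959 + Y)/(-38050 - 19976))/F = ((-14959 + 4290/11237)/(-38050 - 19976))/(-7028/5725) = -168089993/11237/(-58026)*(-5725/7028) = -168089993/11237*(-1/58026)*(-5725/7028) = (168089993/652038162)*(-5725/7028) = -962315209925/4582524202536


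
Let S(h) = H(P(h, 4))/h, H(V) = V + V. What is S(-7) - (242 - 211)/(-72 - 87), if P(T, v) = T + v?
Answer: 1171/1113 ≈ 1.0521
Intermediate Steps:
H(V) = 2*V
S(h) = (8 + 2*h)/h (S(h) = (2*(h + 4))/h = (2*(4 + h))/h = (8 + 2*h)/h)
S(-7) - (242 - 211)/(-72 - 87) = (2 + 8/(-7)) - (242 - 211)/(-72 - 87) = (2 + 8*(-⅐)) - 31/(-159) = (2 - 8/7) - 31*(-1)/159 = 6/7 - 1*(-31/159) = 6/7 + 31/159 = 1171/1113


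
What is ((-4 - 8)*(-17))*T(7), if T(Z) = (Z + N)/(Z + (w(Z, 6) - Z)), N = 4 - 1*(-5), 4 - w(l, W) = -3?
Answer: 3264/7 ≈ 466.29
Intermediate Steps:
w(l, W) = 7 (w(l, W) = 4 - 1*(-3) = 4 + 3 = 7)
N = 9 (N = 4 + 5 = 9)
T(Z) = 9/7 + Z/7 (T(Z) = (Z + 9)/(Z + (7 - Z)) = (9 + Z)/7 = (9 + Z)*(⅐) = 9/7 + Z/7)
((-4 - 8)*(-17))*T(7) = ((-4 - 8)*(-17))*(9/7 + (⅐)*7) = (-12*(-17))*(9/7 + 1) = 204*(16/7) = 3264/7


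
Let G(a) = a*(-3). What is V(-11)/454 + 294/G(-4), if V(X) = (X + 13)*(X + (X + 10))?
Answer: 11099/454 ≈ 24.447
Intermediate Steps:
G(a) = -3*a
V(X) = (10 + 2*X)*(13 + X) (V(X) = (13 + X)*(X + (10 + X)) = (13 + X)*(10 + 2*X) = (10 + 2*X)*(13 + X))
V(-11)/454 + 294/G(-4) = (130 + 2*(-11)² + 36*(-11))/454 + 294/((-3*(-4))) = (130 + 2*121 - 396)*(1/454) + 294/12 = (130 + 242 - 396)*(1/454) + 294*(1/12) = -24*1/454 + 49/2 = -12/227 + 49/2 = 11099/454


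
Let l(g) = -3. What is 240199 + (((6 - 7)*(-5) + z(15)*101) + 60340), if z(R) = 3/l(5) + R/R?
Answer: 300544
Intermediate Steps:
z(R) = 0 (z(R) = 3/(-3) + R/R = 3*(-1/3) + 1 = -1 + 1 = 0)
240199 + (((6 - 7)*(-5) + z(15)*101) + 60340) = 240199 + (((6 - 7)*(-5) + 0*101) + 60340) = 240199 + ((-1*(-5) + 0) + 60340) = 240199 + ((5 + 0) + 60340) = 240199 + (5 + 60340) = 240199 + 60345 = 300544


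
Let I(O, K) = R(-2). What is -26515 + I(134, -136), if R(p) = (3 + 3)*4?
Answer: -26491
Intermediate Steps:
R(p) = 24 (R(p) = 6*4 = 24)
I(O, K) = 24
-26515 + I(134, -136) = -26515 + 24 = -26491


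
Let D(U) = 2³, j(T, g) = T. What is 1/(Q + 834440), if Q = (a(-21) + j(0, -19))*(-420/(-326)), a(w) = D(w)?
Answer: 163/136015400 ≈ 1.1984e-6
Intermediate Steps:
D(U) = 8
a(w) = 8
Q = 1680/163 (Q = (8 + 0)*(-420/(-326)) = 8*(-420*(-1/326)) = 8*(210/163) = 1680/163 ≈ 10.307)
1/(Q + 834440) = 1/(1680/163 + 834440) = 1/(136015400/163) = 163/136015400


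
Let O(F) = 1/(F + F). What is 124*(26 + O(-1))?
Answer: 3162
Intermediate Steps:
O(F) = 1/(2*F)
124*(26 + O(-1)) = 124*(26 + (1/2)/(-1)) = 124*(26 + (1/2)*(-1)) = 124*(26 - 1/2) = 124*(51/2) = 3162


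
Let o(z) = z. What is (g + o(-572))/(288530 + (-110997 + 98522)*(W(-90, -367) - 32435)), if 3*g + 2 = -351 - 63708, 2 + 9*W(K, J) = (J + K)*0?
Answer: -197331/3644261345 ≈ -5.4148e-5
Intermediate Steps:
W(K, J) = -2/9 (W(K, J) = -2/9 + ((J + K)*0)/9 = -2/9 + (⅑)*0 = -2/9 + 0 = -2/9)
g = -64061/3 (g = -⅔ + (-351 - 63708)/3 = -⅔ + (⅓)*(-64059) = -⅔ - 21353 = -64061/3 ≈ -21354.)
(g + o(-572))/(288530 + (-110997 + 98522)*(W(-90, -367) - 32435)) = (-64061/3 - 572)/(288530 + (-110997 + 98522)*(-2/9 - 32435)) = -65777/(3*(288530 - 12475*(-291917/9))) = -65777/(3*(288530 + 3641664575/9)) = -65777/(3*3644261345/9) = -65777/3*9/3644261345 = -197331/3644261345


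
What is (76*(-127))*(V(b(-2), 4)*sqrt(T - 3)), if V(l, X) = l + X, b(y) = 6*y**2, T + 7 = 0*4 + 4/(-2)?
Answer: -540512*I*sqrt(3) ≈ -9.3619e+5*I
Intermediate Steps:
T = -9 (T = -7 + (0*4 + 4/(-2)) = -7 + (0 + 4*(-1/2)) = -7 + (0 - 2) = -7 - 2 = -9)
V(l, X) = X + l
(76*(-127))*(V(b(-2), 4)*sqrt(T - 3)) = (76*(-127))*((4 + 6*(-2)**2)*sqrt(-9 - 3)) = -9652*(4 + 6*4)*sqrt(-12) = -9652*(4 + 24)*2*I*sqrt(3) = -270256*2*I*sqrt(3) = -540512*I*sqrt(3)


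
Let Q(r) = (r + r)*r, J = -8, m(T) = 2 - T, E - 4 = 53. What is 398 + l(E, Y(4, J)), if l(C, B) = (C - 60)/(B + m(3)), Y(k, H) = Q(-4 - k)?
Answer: 50543/127 ≈ 397.98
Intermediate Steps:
E = 57 (E = 4 + 53 = 57)
Q(r) = 2*r**2 (Q(r) = (2*r)*r = 2*r**2)
Y(k, H) = 2*(-4 - k)**2
l(C, B) = (-60 + C)/(-1 + B) (l(C, B) = (C - 60)/(B + (2 - 1*3)) = (-60 + C)/(B + (2 - 3)) = (-60 + C)/(B - 1) = (-60 + C)/(-1 + B))
398 + l(E, Y(4, J)) = 398 + (-60 + 57)/(-1 + 2*(4 + 4)**2) = 398 - 3/(-1 + 2*8**2) = 398 - 3/(-1 + 2*64) = 398 - 3/(-1 + 128) = 398 - 3/127 = 50543/127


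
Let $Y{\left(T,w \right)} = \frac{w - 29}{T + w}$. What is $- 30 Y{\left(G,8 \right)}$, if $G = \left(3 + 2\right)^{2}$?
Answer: $\frac{210}{11} \approx 19.091$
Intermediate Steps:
$G = 25$ ($G = 5^{2} = 25$)
$Y{\left(T,w \right)} = \frac{-29 + w}{T + w}$
$- 30 Y{\left(G,8 \right)} = - 30 \frac{-29 + 8}{25 + 8} = - 30 \cdot \frac{1}{33} \left(-21\right) = \left(-30\right) \left(- \frac{7}{11}\right) = \frac{210}{11}$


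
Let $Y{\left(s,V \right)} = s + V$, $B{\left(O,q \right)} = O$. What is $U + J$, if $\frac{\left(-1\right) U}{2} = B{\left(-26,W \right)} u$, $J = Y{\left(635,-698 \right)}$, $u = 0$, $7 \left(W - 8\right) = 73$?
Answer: $-63$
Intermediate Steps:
$W = \frac{129}{7}$ ($W = 8 + \frac{1}{7} \cdot 73 = 8 + \frac{73}{7} = \frac{129}{7} \approx 18.429$)
$Y{\left(s,V \right)} = V + s$
$J = -63$ ($J = -698 + 635 = -63$)
$U = 0$ ($U = - 2 \left(\left(-26\right) 0\right) = \left(-2\right) 0 = 0$)
$U + J = 0 - 63 = -63$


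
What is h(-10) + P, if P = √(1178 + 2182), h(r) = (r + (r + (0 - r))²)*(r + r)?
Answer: 200 + 4*√210 ≈ 257.97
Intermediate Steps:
h(r) = 2*r² (h(r) = (r + (r - r)²)*(2*r) = (r + 0²)*(2*r) = (r + 0)*(2*r) = r*(2*r) = 2*r²)
P = 4*√210 (P = √3360 = 4*√210 ≈ 57.966)
h(-10) + P = 2*(-10)² + 4*√210 = 2*100 + 4*√210 = 200 + 4*√210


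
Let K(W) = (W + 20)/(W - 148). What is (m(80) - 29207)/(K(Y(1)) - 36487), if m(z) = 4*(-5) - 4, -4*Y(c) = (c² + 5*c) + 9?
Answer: 17743217/22147674 ≈ 0.80113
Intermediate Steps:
Y(c) = -9/4 - 5*c/4 - c²/4 (Y(c) = -((c² + 5*c) + 9)/4 = -(9 + c² + 5*c)/4 = -9/4 - 5*c/4 - c²/4)
K(W) = (20 + W)/(-148 + W)
m(z) = -24 (m(z) = -20 - 4 = -24)
(m(80) - 29207)/(K(Y(1)) - 36487) = (-24 - 29207)/((20 + (-9/4 - 5/4*1 - ¼*1²))/(-148 + (-9/4 - 5/4*1 - ¼*1²)) - 36487) = -29231/((20 + (-9/4 - 5/4 - ¼*1))/(-148 + (-9/4 - 5/4 - ¼*1)) - 36487) = -29231/((20 + (-9/4 - 5/4 - ¼))/(-148 + (-9/4 - 5/4 - ¼)) - 36487) = -29231/((20 - 15/4)/(-148 - 15/4) - 36487) = -29231/((65/4)/(-607/4) - 36487) = -29231/(-4/607*65/4 - 36487) = -29231/(-65/607 - 36487) = -29231/(-22147674/607) = -29231*(-607/22147674) = 17743217/22147674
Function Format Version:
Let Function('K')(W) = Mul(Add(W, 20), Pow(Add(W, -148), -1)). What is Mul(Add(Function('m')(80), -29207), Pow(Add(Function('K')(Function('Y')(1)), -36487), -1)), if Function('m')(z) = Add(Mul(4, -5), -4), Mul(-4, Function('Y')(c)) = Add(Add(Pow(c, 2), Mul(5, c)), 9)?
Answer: Rational(17743217, 22147674) ≈ 0.80113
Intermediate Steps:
Function('Y')(c) = Add(Rational(-9, 4), Mul(Rational(-5, 4), c), Mul(Rational(-1, 4), Pow(c, 2))) (Function('Y')(c) = Mul(Rational(-1, 4), Add(Add(Pow(c, 2), Mul(5, c)), 9)) = Mul(Rational(-1, 4), Add(9, Pow(c, 2), Mul(5, c))) = Add(Rational(-9, 4), Mul(Rational(-5, 4), c), Mul(Rational(-1, 4), Pow(c, 2))))
Function('K')(W) = Mul(Pow(Add(-148, W), -1), Add(20, W)) (Function('K')(W) = Mul(Add(20, W), Pow(Add(-148, W), -1)) = Mul(Pow(Add(-148, W), -1), Add(20, W)))
Function('m')(z) = -24 (Function('m')(z) = Add(-20, -4) = -24)
Mul(Add(Function('m')(80), -29207), Pow(Add(Function('K')(Function('Y')(1)), -36487), -1)) = Mul(Add(-24, -29207), Pow(Add(Mul(Pow(Add(-148, Add(Rational(-9, 4), Mul(Rational(-5, 4), 1), Mul(Rational(-1, 4), Pow(1, 2)))), -1), Add(20, Add(Rational(-9, 4), Mul(Rational(-5, 4), 1), Mul(Rational(-1, 4), Pow(1, 2))))), -36487), -1)) = Mul(-29231, Pow(Add(Mul(Pow(Add(-148, Add(Rational(-9, 4), Rational(-5, 4), Mul(Rational(-1, 4), 1))), -1), Add(20, Add(Rational(-9, 4), Rational(-5, 4), Mul(Rational(-1, 4), 1)))), -36487), -1)) = Mul(-29231, Pow(Add(Mul(Pow(Add(-148, Add(Rational(-9, 4), Rational(-5, 4), Rational(-1, 4))), -1), Add(20, Add(Rational(-9, 4), Rational(-5, 4), Rational(-1, 4)))), -36487), -1)) = Mul(-29231, Pow(Add(Mul(Pow(Add(-148, Rational(-15, 4)), -1), Add(20, Rational(-15, 4))), -36487), -1)) = Mul(-29231, Pow(Add(Mul(Pow(Rational(-607, 4), -1), Rational(65, 4)), -36487), -1)) = Mul(-29231, Pow(Add(Mul(Rational(-4, 607), Rational(65, 4)), -36487), -1)) = Mul(-29231, Pow(Add(Rational(-65, 607), -36487), -1)) = Mul(-29231, Pow(Rational(-22147674, 607), -1)) = Mul(-29231, Rational(-607, 22147674)) = Rational(17743217, 22147674)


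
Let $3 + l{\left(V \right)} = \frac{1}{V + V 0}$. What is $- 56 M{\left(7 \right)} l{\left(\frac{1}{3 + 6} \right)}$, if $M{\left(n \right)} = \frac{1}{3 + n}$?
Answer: $- \frac{168}{5} \approx -33.6$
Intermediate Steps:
$l{\left(V \right)} = -3 + \frac{1}{V}$ ($l{\left(V \right)} = -3 + \frac{1}{V + V 0} = -3 + \frac{1}{V + 0} = -3 + \frac{1}{V}$)
$- 56 M{\left(7 \right)} l{\left(\frac{1}{3 + 6} \right)} = - \frac{56}{3 + 7} \left(-3 + \frac{1}{\frac{1}{3 + 6}}\right) = - \frac{56}{10} \left(-3 + \frac{1}{\frac{1}{9}}\right) = \left(-56\right) \frac{1}{10} \left(-3 + \frac{1}{\frac{1}{9}}\right) = - \frac{28 \left(-3 + 9\right)}{5} = \left(- \frac{28}{5}\right) 6 = - \frac{168}{5}$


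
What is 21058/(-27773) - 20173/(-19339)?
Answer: 153024067/537102047 ≈ 0.28491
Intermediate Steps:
21058/(-27773) - 20173/(-19339) = 21058*(-1/27773) - 20173*(-1/19339) = -21058/27773 + 20173/19339 = 153024067/537102047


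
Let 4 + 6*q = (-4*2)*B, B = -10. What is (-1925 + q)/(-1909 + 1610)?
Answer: 5737/897 ≈ 6.3958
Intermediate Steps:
q = 38/3 (q = -2/3 + (-4*2*(-10))/6 = -2/3 + (-8*(-10))/6 = -2/3 + (1/6)*80 = -2/3 + 40/3 = 38/3 ≈ 12.667)
(-1925 + q)/(-1909 + 1610) = (-1925 + 38/3)/(-1909 + 1610) = -5737/3/(-299) = -5737/3*(-1/299) = 5737/897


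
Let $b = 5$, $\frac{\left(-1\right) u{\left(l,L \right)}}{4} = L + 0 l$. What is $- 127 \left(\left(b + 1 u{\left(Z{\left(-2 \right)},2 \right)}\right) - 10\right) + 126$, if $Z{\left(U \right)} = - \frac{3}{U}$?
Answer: $1777$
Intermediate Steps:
$u{\left(l,L \right)} = - 4 L$ ($u{\left(l,L \right)} = - 4 \left(L + 0 l\right) = - 4 \left(L + 0\right) = - 4 L$)
$- 127 \left(\left(b + 1 u{\left(Z{\left(-2 \right)},2 \right)}\right) - 10\right) + 126 = - 127 \left(\left(5 + 1 \left(\left(-4\right) 2\right)\right) - 10\right) + 126 = - 127 \left(\left(5 + 1 \left(-8\right)\right) - 10\right) + 126 = - 127 \left(\left(5 - 8\right) - 10\right) + 126 = - 127 \left(-3 - 10\right) + 126 = \left(-127\right) \left(-13\right) + 126 = 1651 + 126 = 1777$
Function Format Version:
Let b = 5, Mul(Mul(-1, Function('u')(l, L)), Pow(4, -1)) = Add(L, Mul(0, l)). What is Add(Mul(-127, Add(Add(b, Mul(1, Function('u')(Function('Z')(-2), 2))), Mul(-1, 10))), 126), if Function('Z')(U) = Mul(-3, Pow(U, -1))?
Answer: 1777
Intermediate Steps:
Function('u')(l, L) = Mul(-4, L) (Function('u')(l, L) = Mul(-4, Add(L, Mul(0, l))) = Mul(-4, Add(L, 0)) = Mul(-4, L))
Add(Mul(-127, Add(Add(b, Mul(1, Function('u')(Function('Z')(-2), 2))), Mul(-1, 10))), 126) = Add(Mul(-127, Add(Add(5, Mul(1, Mul(-4, 2))), Mul(-1, 10))), 126) = Add(Mul(-127, Add(Add(5, Mul(1, -8)), -10)), 126) = Add(Mul(-127, Add(Add(5, -8), -10)), 126) = Add(Mul(-127, Add(-3, -10)), 126) = Add(Mul(-127, -13), 126) = Add(1651, 126) = 1777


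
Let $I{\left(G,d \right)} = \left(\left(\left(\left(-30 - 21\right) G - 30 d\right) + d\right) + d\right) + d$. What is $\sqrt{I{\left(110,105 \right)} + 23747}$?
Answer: $\sqrt{15302} \approx 123.7$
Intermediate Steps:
$I{\left(G,d \right)} = - 51 G - 27 d$ ($I{\left(G,d \right)} = \left(\left(\left(- 51 G - 30 d\right) + d\right) + d\right) + d = \left(\left(- 51 G - 29 d\right) + d\right) + d = \left(- 51 G - 28 d\right) + d = - 51 G - 27 d$)
$\sqrt{I{\left(110,105 \right)} + 23747} = \sqrt{\left(\left(-51\right) 110 - 2835\right) + 23747} = \sqrt{\left(-5610 - 2835\right) + 23747} = \sqrt{-8445 + 23747} = \sqrt{15302}$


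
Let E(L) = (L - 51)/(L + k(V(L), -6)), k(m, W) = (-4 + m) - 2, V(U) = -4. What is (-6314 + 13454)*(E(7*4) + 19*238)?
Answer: 96833870/3 ≈ 3.2278e+7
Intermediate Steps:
k(m, W) = -6 + m
E(L) = (-51 + L)/(-10 + L) (E(L) = (L - 51)/(L + (-6 - 4)) = (-51 + L)/(L - 10) = (-51 + L)/(-10 + L))
(-6314 + 13454)*(E(7*4) + 19*238) = (-6314 + 13454)*((-51 + 7*4)/(-10 + 7*4) + 19*238) = 7140*((-51 + 28)/(-10 + 28) + 4522) = 7140*(-23/18 + 4522) = 7140*(81373/18) = 96833870/3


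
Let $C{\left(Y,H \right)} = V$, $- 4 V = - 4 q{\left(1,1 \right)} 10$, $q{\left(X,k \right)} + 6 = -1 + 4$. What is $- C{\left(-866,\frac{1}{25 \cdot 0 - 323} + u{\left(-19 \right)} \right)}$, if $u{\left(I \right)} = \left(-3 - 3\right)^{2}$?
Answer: $30$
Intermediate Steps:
$q{\left(X,k \right)} = -3$ ($q{\left(X,k \right)} = -6 + \left(-1 + 4\right) = -6 + 3 = -3$)
$u{\left(I \right)} = 36$ ($u{\left(I \right)} = \left(-6\right)^{2} = 36$)
$V = -30$ ($V = - \frac{\left(-4\right) \left(-3\right) 10}{4} = - \frac{12 \cdot 10}{4} = \left(- \frac{1}{4}\right) 120 = -30$)
$C{\left(Y,H \right)} = -30$
$- C{\left(-866,\frac{1}{25 \cdot 0 - 323} + u{\left(-19 \right)} \right)} = \left(-1\right) \left(-30\right) = 30$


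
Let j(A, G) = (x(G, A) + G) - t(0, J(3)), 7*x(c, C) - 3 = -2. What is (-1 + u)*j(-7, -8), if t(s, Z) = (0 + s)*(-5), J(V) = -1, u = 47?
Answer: -2530/7 ≈ -361.43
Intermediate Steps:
x(c, C) = 1/7 (x(c, C) = 3/7 + (1/7)*(-2) = 3/7 - 2/7 = 1/7)
t(s, Z) = -5*s (t(s, Z) = s*(-5) = -5*s)
j(A, G) = 1/7 + G (j(A, G) = (1/7 + G) - (-5)*0 = (1/7 + G) - 1*0 = (1/7 + G) + 0 = 1/7 + G)
(-1 + u)*j(-7, -8) = (-1 + 47)*(1/7 - 8) = 46*(-55/7) = -2530/7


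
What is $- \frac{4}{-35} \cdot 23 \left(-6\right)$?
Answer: $- \frac{552}{35} \approx -15.771$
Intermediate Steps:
$- \frac{4}{-35} \cdot 23 \left(-6\right) = \left(-4\right) \left(- \frac{1}{35}\right) 23 \left(-6\right) = \frac{4}{35} \cdot 23 \left(-6\right) = \frac{92}{35} \left(-6\right) = - \frac{552}{35}$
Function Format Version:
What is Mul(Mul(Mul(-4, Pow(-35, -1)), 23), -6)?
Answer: Rational(-552, 35) ≈ -15.771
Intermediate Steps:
Mul(Mul(Mul(-4, Pow(-35, -1)), 23), -6) = Mul(Mul(Mul(-4, Rational(-1, 35)), 23), -6) = Mul(Mul(Rational(4, 35), 23), -6) = Mul(Rational(92, 35), -6) = Rational(-552, 35)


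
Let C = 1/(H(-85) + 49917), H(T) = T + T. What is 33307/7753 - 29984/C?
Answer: -11564483680837/7753 ≈ -1.4916e+9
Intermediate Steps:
H(T) = 2*T
C = 1/49747 (C = 1/(2*(-85) + 49917) = 1/(-170 + 49917) = 1/49747 ≈ 2.0102e-5)
33307/7753 - 29984/C = 33307/7753 - 29984/1/49747 = 33307*(1/7753) - 29984*49747 = 33307/7753 - 1491614048 = -11564483680837/7753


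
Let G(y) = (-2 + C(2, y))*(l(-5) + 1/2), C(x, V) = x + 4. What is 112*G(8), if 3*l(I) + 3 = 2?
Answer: 224/3 ≈ 74.667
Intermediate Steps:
C(x, V) = 4 + x
l(I) = -⅓ (l(I) = -1 + (⅓)*2 = -1 + ⅔ = -⅓)
G(y) = ⅔ (G(y) = (-2 + (4 + 2))*(-⅓ + 1/2) = (-2 + 6)*(-⅓ + ½) = 4*(⅙) = ⅔)
112*G(8) = 112*(⅔) = 224/3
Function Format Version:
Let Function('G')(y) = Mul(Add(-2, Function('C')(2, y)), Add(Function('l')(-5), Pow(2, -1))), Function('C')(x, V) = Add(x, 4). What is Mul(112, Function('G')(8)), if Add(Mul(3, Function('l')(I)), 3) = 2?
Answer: Rational(224, 3) ≈ 74.667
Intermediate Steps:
Function('C')(x, V) = Add(4, x)
Function('l')(I) = Rational(-1, 3) (Function('l')(I) = Add(-1, Mul(Rational(1, 3), 2)) = Add(-1, Rational(2, 3)) = Rational(-1, 3))
Function('G')(y) = Rational(2, 3) (Function('G')(y) = Mul(Add(-2, Add(4, 2)), Add(Rational(-1, 3), Pow(2, -1))) = Mul(Add(-2, 6), Add(Rational(-1, 3), Rational(1, 2))) = Mul(4, Rational(1, 6)) = Rational(2, 3))
Mul(112, Function('G')(8)) = Mul(112, Rational(2, 3)) = Rational(224, 3)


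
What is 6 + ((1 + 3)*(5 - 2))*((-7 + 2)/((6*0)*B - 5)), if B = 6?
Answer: 18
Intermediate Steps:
6 + ((1 + 3)*(5 - 2))*((-7 + 2)/((6*0)*B - 5)) = 6 + ((1 + 3)*(5 - 2))*((-7 + 2)/((6*0)*6 - 5)) = 6 + (4*3)*(-5/(0*6 - 5)) = 6 + 12*(-5/(0 - 5)) = 6 + 12*(-5/(-5)) = 6 + 12*(-5*(-⅕)) = 6 + 12*1 = 6 + 12 = 18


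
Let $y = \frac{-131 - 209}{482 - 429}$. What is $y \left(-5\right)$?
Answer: $\frac{1700}{53} \approx 32.075$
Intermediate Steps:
$y = - \frac{340}{53} \approx -6.4151$
$y \left(-5\right) = \left(- \frac{340}{53}\right) \left(-5\right) = \frac{1700}{53}$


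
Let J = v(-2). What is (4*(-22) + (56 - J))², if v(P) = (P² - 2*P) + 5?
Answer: 2025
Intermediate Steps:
v(P) = 5 + P² - 2*P
J = 13 (J = 5 + (-2)² - 2*(-2) = 5 + 4 + 4 = 13)
(4*(-22) + (56 - J))² = (4*(-22) + (56 - 1*13))² = (-88 + (56 - 13))² = (-88 + 43)² = (-45)² = 2025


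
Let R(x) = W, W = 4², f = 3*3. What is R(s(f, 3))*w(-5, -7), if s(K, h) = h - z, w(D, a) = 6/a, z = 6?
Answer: -96/7 ≈ -13.714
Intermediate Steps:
f = 9
s(K, h) = -6 + h (s(K, h) = h - 1*6 = h - 6 = -6 + h)
W = 16
R(x) = 16
R(s(f, 3))*w(-5, -7) = 16*(6/(-7)) = 16*(6*(-⅐)) = 16*(-6/7) = -96/7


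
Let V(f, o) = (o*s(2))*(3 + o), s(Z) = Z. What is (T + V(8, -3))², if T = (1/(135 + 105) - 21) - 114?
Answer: 1049695201/57600 ≈ 18224.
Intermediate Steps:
T = -32399/240 (T = (1/240 - 21) - 114 = -5039/240 - 114 = -32399/240 ≈ -135.00)
V(f, o) = 2*o*(3 + o) (V(f, o) = (o*2)*(3 + o) = (2*o)*(3 + o) = 2*o*(3 + o))
(T + V(8, -3))² = (-32399/240 + 2*(-3)*(3 - 3))² = (-32399/240 + 2*(-3)*0)² = (-32399/240 + 0)² = (-32399/240)² = 1049695201/57600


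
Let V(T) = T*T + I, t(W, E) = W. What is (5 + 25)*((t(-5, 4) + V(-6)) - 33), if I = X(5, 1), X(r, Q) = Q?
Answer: -30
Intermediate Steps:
I = 1
V(T) = 1 + T**2 (V(T) = T*T + 1 = T**2 + 1 = 1 + T**2)
(5 + 25)*((t(-5, 4) + V(-6)) - 33) = (5 + 25)*((-5 + (1 + (-6)**2)) - 33) = 30*((-5 + (1 + 36)) - 33) = 30*((-5 + 37) - 33) = 30*(32 - 33) = 30*(-1) = -30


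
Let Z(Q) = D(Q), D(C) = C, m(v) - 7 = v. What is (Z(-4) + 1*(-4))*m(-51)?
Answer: 352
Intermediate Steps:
m(v) = 7 + v
Z(Q) = Q
(Z(-4) + 1*(-4))*m(-51) = (-4 + 1*(-4))*(7 - 51) = (-4 - 4)*(-44) = -8*(-44) = 352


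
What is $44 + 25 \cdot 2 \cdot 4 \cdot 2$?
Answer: $444$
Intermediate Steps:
$44 + 25 \cdot 2 \cdot 4 \cdot 2 = 44 + 25 \cdot 8 \cdot 2 = 44 + 25 \cdot 16 = 44 + 400 = 444$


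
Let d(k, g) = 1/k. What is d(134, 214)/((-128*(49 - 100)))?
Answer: 1/874752 ≈ 1.1432e-6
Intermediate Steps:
d(134, 214)/((-128*(49 - 100))) = 1/(134*((-128*(49 - 100)))) = 1/(134*((-128*(-51)))) = (1/134)/6528 = (1/134)*(1/6528) = 1/874752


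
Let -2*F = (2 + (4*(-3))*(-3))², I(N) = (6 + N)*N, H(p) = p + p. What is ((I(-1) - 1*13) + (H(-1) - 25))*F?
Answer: 32490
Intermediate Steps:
H(p) = 2*p
I(N) = N*(6 + N)
F = -722 (F = -(2 + (4*(-3))*(-3))²/2 = -(2 - 12*(-3))²/2 = -(2 + 36)²/2 = -½*38² = -½*1444 = -722)
((I(-1) - 1*13) + (H(-1) - 25))*F = ((-(6 - 1) - 1*13) + (2*(-1) - 25))*(-722) = ((-1*5 - 13) + (-2 - 25))*(-722) = ((-5 - 13) - 27)*(-722) = (-18 - 27)*(-722) = -45*(-722) = 32490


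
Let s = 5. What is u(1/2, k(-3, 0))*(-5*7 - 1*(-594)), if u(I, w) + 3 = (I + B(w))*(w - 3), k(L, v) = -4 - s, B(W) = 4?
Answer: -31863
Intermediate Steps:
k(L, v) = -9 (k(L, v) = -4 - 1*5 = -4 - 5 = -9)
u(I, w) = -3 + (-3 + w)*(4 + I) (u(I, w) = -3 + (I + 4)*(w - 3) = -3 + (4 + I)*(-3 + w) = -3 + (-3 + w)*(4 + I))
u(1/2, k(-3, 0))*(-5*7 - 1*(-594)) = (-15 - 3/2 + 4*(-9) - 9/2)*(-5*7 - 1*(-594)) = (-15 - 3*½ - 36 + (½)*(-9))*(-35 + 594) = (-15 - 3/2 - 36 - 9/2)*559 = -57*559 = -31863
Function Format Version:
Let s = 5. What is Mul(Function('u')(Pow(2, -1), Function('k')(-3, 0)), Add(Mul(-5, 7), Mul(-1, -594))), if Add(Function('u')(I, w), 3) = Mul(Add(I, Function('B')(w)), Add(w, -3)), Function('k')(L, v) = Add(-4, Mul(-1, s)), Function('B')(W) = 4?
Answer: -31863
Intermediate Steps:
Function('k')(L, v) = -9 (Function('k')(L, v) = Add(-4, Mul(-1, 5)) = Add(-4, -5) = -9)
Function('u')(I, w) = Add(-3, Mul(Add(-3, w), Add(4, I))) (Function('u')(I, w) = Add(-3, Mul(Add(I, 4), Add(w, -3))) = Add(-3, Mul(Add(4, I), Add(-3, w))) = Add(-3, Mul(Add(-3, w), Add(4, I))))
Mul(Function('u')(Pow(2, -1), Function('k')(-3, 0)), Add(Mul(-5, 7), Mul(-1, -594))) = Mul(Add(-15, Mul(-3, Pow(2, -1)), Mul(4, -9), Mul(Pow(2, -1), -9)), Add(Mul(-5, 7), Mul(-1, -594))) = Mul(Add(-15, Mul(-3, Rational(1, 2)), -36, Mul(Rational(1, 2), -9)), Add(-35, 594)) = Mul(Add(-15, Rational(-3, 2), -36, Rational(-9, 2)), 559) = Mul(-57, 559) = -31863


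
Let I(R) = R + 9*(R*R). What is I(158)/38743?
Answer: 224834/38743 ≈ 5.8032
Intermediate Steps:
I(R) = R + 9*R²
I(158)/38743 = (158*(1 + 9*158))/38743 = (158*(1 + 1422))*(1/38743) = (158*1423)*(1/38743) = 224834*(1/38743) = 224834/38743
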